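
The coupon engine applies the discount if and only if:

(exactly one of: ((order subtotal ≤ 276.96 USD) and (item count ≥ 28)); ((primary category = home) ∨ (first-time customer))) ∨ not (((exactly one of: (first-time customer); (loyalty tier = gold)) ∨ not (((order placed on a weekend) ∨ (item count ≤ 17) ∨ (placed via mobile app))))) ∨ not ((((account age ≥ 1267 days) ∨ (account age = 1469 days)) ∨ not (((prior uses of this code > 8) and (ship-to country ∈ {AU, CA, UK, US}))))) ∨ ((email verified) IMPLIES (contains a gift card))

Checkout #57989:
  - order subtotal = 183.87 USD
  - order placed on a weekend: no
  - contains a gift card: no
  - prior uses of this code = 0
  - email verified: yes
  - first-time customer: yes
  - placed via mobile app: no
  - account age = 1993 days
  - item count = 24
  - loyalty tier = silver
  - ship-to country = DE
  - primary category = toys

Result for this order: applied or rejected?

Atomic conditions:
  order subtotal ≤ 276.96 USD: 183.87 ≤ 276.96 is true
  item count ≥ 28: 24 ≥ 28 is false
  primary category = home: toys == home is false
  first-time customer: yes → true
  loyalty tier = gold: silver == gold is false
  order placed on a weekend: no → false
  item count ≤ 17: 24 ≤ 17 is false
  placed via mobile app: no → false
  account age ≥ 1267 days: 1993 ≥ 1267 is true
  account age = 1469 days: 1993 == 1469 is false
  prior uses of this code > 8: 0 > 8 is false
  ship-to country ∈ {AU, CA, UK, US}: DE is not in the set → false
  email verified: yes → true
  contains a gift card: no → false
Combine:
[1.1] true AND false = false
[1.2] false OR true = true
[1] exactly-one(false, true) = true
[2.1.1] exactly-one(true, false) = true
[2.1.2.1] false OR false OR false = false
[2.1.2] NOT false = true
[2.1] true OR true = true
[2] NOT true = false
[3.1.1] true OR false = true
[3.1.2.1] false AND false = false
[3.1.2] NOT false = true
[3.1] true OR true = true
[3] NOT true = false
[4] true → false = false
[root] true OR false OR false OR false = true
Overall: true → applied

Applied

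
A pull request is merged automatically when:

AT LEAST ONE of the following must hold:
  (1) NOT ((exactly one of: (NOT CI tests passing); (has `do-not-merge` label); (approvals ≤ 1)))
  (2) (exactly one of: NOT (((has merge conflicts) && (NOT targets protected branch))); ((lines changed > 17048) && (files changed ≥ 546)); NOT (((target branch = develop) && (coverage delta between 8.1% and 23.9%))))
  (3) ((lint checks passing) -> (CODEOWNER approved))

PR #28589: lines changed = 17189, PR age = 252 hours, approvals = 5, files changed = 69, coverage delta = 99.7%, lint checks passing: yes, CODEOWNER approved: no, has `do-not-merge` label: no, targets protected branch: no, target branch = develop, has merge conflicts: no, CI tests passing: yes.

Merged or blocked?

Merged

Atomic conditions:
  NOT CI tests passing: yes → false
  has `do-not-merge` label: no → false
  approvals ≤ 1: 5 ≤ 1 is false
  has merge conflicts: no → false
  NOT targets protected branch: no → true
  lines changed > 17048: 17189 > 17048 is true
  files changed ≥ 546: 69 ≥ 546 is false
  target branch = develop: develop == develop is true
  coverage delta between 8.1% and 23.9%: 99.7 in [8.1, 23.9] is false
  lint checks passing: yes → true
  CODEOWNER approved: no → false
Combine:
[1.1] exactly-one(false, false, false) = false
[1] NOT false = true
[2.1.1] false AND true = false
[2.1] NOT false = true
[2.2] true AND false = false
[2.3.1] true AND false = false
[2.3] NOT false = true
[2] exactly-one(true, false, true) = false
[3] true → false = false
[root] true OR false OR false = true
Overall: true → merged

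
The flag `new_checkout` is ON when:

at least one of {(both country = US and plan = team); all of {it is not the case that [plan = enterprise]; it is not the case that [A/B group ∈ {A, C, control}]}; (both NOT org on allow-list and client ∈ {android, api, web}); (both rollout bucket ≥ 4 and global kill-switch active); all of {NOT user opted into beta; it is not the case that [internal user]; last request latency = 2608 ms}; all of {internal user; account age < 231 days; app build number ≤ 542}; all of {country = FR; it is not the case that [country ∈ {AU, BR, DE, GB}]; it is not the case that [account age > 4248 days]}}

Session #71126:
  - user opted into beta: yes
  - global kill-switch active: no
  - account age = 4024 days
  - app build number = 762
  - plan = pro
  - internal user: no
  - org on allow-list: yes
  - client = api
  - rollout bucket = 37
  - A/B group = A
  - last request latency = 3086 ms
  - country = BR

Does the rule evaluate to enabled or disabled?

Atomic conditions:
  country = US: BR == US is false
  plan = team: pro == team is false
  plan = enterprise: pro == enterprise is false
  A/B group ∈ {A, C, control}: A is in the set → true
  NOT org on allow-list: yes → false
  client ∈ {android, api, web}: api is in the set → true
  rollout bucket ≥ 4: 37 ≥ 4 is true
  global kill-switch active: no → false
  NOT user opted into beta: yes → false
  internal user: no → false
  last request latency = 2608 ms: 3086 == 2608 is false
  account age < 231 days: 4024 < 231 is false
  app build number ≤ 542: 762 ≤ 542 is false
  country = FR: BR == FR is false
  country ∈ {AU, BR, DE, GB}: BR is in the set → true
  account age > 4248 days: 4024 > 4248 is false
Combine:
[1] false AND false = false
[2.1] NOT false = true
[2.2] NOT true = false
[2] true AND false = false
[3] false AND true = false
[4] true AND false = false
[5.2] NOT false = true
[5] false AND true AND false = false
[6] false AND false AND false = false
[7.2] NOT true = false
[7.3] NOT false = true
[7] false AND false AND true = false
[root] false OR false OR false OR false OR false OR false OR false = false
Overall: false → disabled

Disabled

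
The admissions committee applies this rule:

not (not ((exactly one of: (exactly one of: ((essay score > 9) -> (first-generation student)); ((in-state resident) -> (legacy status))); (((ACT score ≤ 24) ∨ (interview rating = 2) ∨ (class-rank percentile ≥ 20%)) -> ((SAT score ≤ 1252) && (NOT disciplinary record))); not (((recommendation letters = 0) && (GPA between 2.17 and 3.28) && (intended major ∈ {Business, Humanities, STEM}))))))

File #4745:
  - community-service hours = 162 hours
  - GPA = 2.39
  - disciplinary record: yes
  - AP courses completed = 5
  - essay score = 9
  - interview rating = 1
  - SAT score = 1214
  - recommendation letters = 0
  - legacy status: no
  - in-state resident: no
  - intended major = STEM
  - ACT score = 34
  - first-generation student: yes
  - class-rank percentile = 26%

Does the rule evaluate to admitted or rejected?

Rejected

Atomic conditions:
  essay score > 9: 9 > 9 is false
  first-generation student: yes → true
  in-state resident: no → false
  legacy status: no → false
  ACT score ≤ 24: 34 ≤ 24 is false
  interview rating = 2: 1 == 2 is false
  class-rank percentile ≥ 20%: 26 ≥ 20 is true
  SAT score ≤ 1252: 1214 ≤ 1252 is true
  NOT disciplinary record: yes → false
  recommendation letters = 0: 0 == 0 is true
  GPA between 2.17 and 3.28: 2.39 in [2.17, 3.28] is true
  intended major ∈ {Business, Humanities, STEM}: STEM is in the set → true
Combine:
[1.1.1.1] false → true (antecedent false ⇒ implication holds) = true
[1.1.1.2] false → false (antecedent false ⇒ implication holds) = true
[1.1.1] exactly-one(true, true) = false
[1.1.2.1] false OR false OR true = true
[1.1.2.2] true AND false = false
[1.1.2] true → false = false
[1.1.3.1] true AND true AND true = true
[1.1.3] NOT true = false
[1.1] exactly-one(false, false, false) = false
[1] NOT false = true
[root] NOT true = false
Overall: false → rejected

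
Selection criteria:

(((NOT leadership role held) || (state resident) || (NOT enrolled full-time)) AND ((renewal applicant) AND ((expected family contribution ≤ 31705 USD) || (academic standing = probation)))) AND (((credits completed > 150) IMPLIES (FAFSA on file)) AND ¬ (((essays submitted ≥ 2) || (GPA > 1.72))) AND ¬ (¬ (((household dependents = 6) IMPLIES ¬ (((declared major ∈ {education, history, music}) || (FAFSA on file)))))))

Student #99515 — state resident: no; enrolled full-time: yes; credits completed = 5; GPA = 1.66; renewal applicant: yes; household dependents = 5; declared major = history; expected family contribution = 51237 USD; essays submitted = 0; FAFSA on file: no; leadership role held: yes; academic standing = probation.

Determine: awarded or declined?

Atomic conditions:
  NOT leadership role held: yes → false
  state resident: no → false
  NOT enrolled full-time: yes → false
  renewal applicant: yes → true
  expected family contribution ≤ 31705 USD: 51237 ≤ 31705 is false
  academic standing = probation: probation == probation is true
  credits completed > 150: 5 > 150 is false
  FAFSA on file: no → false
  essays submitted ≥ 2: 0 ≥ 2 is false
  GPA > 1.72: 1.66 > 1.72 is false
  household dependents = 6: 5 == 6 is false
  declared major ∈ {education, history, music}: history is in the set → true
Combine:
[1.1] false OR false OR false = false
[1.2.2] false OR true = true
[1.2] true AND true = true
[1] false AND true = false
[2.1] false → false (antecedent false ⇒ implication holds) = true
[2.2.1] false OR false = false
[2.2] NOT false = true
[2.3.1.1.2.1] true OR false = true
[2.3.1.1.2] NOT true = false
[2.3.1.1] false → false (antecedent false ⇒ implication holds) = true
[2.3.1] NOT true = false
[2.3] NOT false = true
[2] true AND true AND true = true
[root] false AND true = false
Overall: false → declined

Declined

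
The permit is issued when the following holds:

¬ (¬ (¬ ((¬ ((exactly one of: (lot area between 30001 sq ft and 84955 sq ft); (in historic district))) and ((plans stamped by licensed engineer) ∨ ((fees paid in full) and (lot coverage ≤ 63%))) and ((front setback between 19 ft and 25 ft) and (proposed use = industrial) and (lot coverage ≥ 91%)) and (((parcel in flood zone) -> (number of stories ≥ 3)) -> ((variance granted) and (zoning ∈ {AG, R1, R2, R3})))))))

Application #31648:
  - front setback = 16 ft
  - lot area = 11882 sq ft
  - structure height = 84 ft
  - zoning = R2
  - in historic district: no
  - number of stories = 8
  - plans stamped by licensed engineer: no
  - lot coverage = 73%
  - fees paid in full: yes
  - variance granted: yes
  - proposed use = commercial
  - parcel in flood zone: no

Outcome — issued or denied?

Issued

Atomic conditions:
  lot area between 30001 sq ft and 84955 sq ft: 11882 in [30001, 84955] is false
  in historic district: no → false
  plans stamped by licensed engineer: no → false
  fees paid in full: yes → true
  lot coverage ≤ 63%: 73 ≤ 63 is false
  front setback between 19 ft and 25 ft: 16 in [19, 25] is false
  proposed use = industrial: commercial == industrial is false
  lot coverage ≥ 91%: 73 ≥ 91 is false
  parcel in flood zone: no → false
  number of stories ≥ 3: 8 ≥ 3 is true
  variance granted: yes → true
  zoning ∈ {AG, R1, R2, R3}: R2 is in the set → true
Combine:
[1.1.1.1.1] exactly-one(false, false) = false
[1.1.1.1] NOT false = true
[1.1.1.2.2] true AND false = false
[1.1.1.2] false OR false = false
[1.1.1.3] false AND false AND false = false
[1.1.1.4.1] false → true (antecedent false ⇒ implication holds) = true
[1.1.1.4.2] true AND true = true
[1.1.1.4] true → true = true
[1.1.1] true AND false AND false AND true = false
[1.1] NOT false = true
[1] NOT true = false
[root] NOT false = true
Overall: true → issued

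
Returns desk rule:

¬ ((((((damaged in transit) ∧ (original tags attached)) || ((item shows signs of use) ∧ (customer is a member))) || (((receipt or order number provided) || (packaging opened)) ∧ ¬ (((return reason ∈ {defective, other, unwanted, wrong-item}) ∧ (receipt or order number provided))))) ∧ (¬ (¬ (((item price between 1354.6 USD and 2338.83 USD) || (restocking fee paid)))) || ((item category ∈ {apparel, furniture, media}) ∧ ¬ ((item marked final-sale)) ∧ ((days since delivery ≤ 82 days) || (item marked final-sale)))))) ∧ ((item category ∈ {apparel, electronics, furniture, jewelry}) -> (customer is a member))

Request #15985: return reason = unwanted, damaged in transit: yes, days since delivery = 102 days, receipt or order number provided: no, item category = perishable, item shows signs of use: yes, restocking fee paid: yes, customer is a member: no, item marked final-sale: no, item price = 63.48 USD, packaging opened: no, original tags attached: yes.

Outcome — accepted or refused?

Refused

Atomic conditions:
  damaged in transit: yes → true
  original tags attached: yes → true
  item shows signs of use: yes → true
  customer is a member: no → false
  receipt or order number provided: no → false
  packaging opened: no → false
  return reason ∈ {defective, other, unwanted, wrong-item}: unwanted is in the set → true
  item price between 1354.6 USD and 2338.83 USD: 63.48 in [1354.6, 2338.83] is false
  restocking fee paid: yes → true
  item category ∈ {apparel, furniture, media}: perishable is not in the set → false
  item marked final-sale: no → false
  days since delivery ≤ 82 days: 102 ≤ 82 is false
  item category ∈ {apparel, electronics, furniture, jewelry}: perishable is not in the set → false
Combine:
[1.1.1.1.1] true AND true = true
[1.1.1.1.2] true AND false = false
[1.1.1.1] true OR false = true
[1.1.1.2.1] false OR false = false
[1.1.1.2.2.1] true AND false = false
[1.1.1.2.2] NOT false = true
[1.1.1.2] false AND true = false
[1.1.1] true OR false = true
[1.1.2.1.1.1] false OR true = true
[1.1.2.1.1] NOT true = false
[1.1.2.1] NOT false = true
[1.1.2.2.2] NOT false = true
[1.1.2.2.3] false OR false = false
[1.1.2.2] false AND true AND false = false
[1.1.2] true OR false = true
[1.1] true AND true = true
[1] NOT true = false
[2] false → false (antecedent false ⇒ implication holds) = true
[root] false AND true = false
Overall: false → refused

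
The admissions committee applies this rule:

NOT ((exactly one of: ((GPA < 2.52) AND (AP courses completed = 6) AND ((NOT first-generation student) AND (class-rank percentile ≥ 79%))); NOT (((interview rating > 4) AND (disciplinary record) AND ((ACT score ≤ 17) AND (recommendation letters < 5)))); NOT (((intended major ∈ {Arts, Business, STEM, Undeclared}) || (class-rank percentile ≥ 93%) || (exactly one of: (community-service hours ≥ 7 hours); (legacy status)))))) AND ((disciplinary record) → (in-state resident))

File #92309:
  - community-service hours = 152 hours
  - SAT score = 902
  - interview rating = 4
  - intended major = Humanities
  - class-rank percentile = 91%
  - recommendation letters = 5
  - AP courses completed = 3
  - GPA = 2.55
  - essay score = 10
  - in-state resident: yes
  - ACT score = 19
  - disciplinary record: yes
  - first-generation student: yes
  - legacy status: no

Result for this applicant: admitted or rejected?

Atomic conditions:
  GPA < 2.52: 2.55 < 2.52 is false
  AP courses completed = 6: 3 == 6 is false
  NOT first-generation student: yes → false
  class-rank percentile ≥ 79%: 91 ≥ 79 is true
  interview rating > 4: 4 > 4 is false
  disciplinary record: yes → true
  ACT score ≤ 17: 19 ≤ 17 is false
  recommendation letters < 5: 5 < 5 is false
  intended major ∈ {Arts, Business, STEM, Undeclared}: Humanities is not in the set → false
  class-rank percentile ≥ 93%: 91 ≥ 93 is false
  community-service hours ≥ 7 hours: 152 ≥ 7 is true
  legacy status: no → false
  in-state resident: yes → true
Combine:
[1.1.1.3] false AND true = false
[1.1.1] false AND false AND false = false
[1.1.2.1.3] false AND false = false
[1.1.2.1] false AND true AND false = false
[1.1.2] NOT false = true
[1.1.3.1.3] exactly-one(true, false) = true
[1.1.3.1] false OR false OR true = true
[1.1.3] NOT true = false
[1.1] exactly-one(false, true, false) = true
[1] NOT true = false
[2] true → true = true
[root] false AND true = false
Overall: false → rejected

Rejected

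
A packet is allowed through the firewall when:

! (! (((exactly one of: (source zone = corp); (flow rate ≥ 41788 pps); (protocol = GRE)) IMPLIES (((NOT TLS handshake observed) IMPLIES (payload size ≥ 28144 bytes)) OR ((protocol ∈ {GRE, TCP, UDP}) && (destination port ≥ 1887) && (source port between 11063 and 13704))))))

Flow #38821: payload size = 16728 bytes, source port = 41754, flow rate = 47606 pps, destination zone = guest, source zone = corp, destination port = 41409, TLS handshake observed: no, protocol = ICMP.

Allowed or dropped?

Allowed

Atomic conditions:
  source zone = corp: corp == corp is true
  flow rate ≥ 41788 pps: 47606 ≥ 41788 is true
  protocol = GRE: ICMP == GRE is false
  NOT TLS handshake observed: no → true
  payload size ≥ 28144 bytes: 16728 ≥ 28144 is false
  protocol ∈ {GRE, TCP, UDP}: ICMP is not in the set → false
  destination port ≥ 1887: 41409 ≥ 1887 is true
  source port between 11063 and 13704: 41754 in [11063, 13704] is false
Combine:
[1.1.1] exactly-one(true, true, false) = false
[1.1.2.1] true → false = false
[1.1.2.2] false AND true AND false = false
[1.1.2] false OR false = false
[1.1] false → false (antecedent false ⇒ implication holds) = true
[1] NOT true = false
[root] NOT false = true
Overall: true → allowed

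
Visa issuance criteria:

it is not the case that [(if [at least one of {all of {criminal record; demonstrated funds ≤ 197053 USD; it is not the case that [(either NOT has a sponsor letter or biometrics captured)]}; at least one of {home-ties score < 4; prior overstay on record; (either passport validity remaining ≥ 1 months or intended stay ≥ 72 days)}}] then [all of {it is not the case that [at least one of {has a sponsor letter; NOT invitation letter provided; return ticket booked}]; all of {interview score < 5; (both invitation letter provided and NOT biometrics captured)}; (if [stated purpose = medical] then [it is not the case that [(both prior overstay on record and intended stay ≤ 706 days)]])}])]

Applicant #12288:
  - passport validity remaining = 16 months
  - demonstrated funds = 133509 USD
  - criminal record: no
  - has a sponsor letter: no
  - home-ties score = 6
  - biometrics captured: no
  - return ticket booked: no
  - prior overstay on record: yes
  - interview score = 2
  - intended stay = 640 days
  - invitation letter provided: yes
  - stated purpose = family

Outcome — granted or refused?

Refused

Atomic conditions:
  criminal record: no → false
  demonstrated funds ≤ 197053 USD: 133509 ≤ 197053 is true
  NOT has a sponsor letter: no → true
  biometrics captured: no → false
  home-ties score < 4: 6 < 4 is false
  prior overstay on record: yes → true
  passport validity remaining ≥ 1 months: 16 ≥ 1 is true
  intended stay ≥ 72 days: 640 ≥ 72 is true
  has a sponsor letter: no → false
  NOT invitation letter provided: yes → false
  return ticket booked: no → false
  interview score < 5: 2 < 5 is true
  invitation letter provided: yes → true
  NOT biometrics captured: no → true
  stated purpose = medical: family == medical is false
  intended stay ≤ 706 days: 640 ≤ 706 is true
Combine:
[1.1.1.3.1] true OR false = true
[1.1.1.3] NOT true = false
[1.1.1] false AND true AND false = false
[1.1.2.3] true OR true = true
[1.1.2] false OR true OR true = true
[1.1] false OR true = true
[1.2.1.1] false OR false OR false = false
[1.2.1] NOT false = true
[1.2.2.2] true AND true = true
[1.2.2] true AND true = true
[1.2.3.2.1] true AND true = true
[1.2.3.2] NOT true = false
[1.2.3] false → false (antecedent false ⇒ implication holds) = true
[1.2] true AND true AND true = true
[1] true → true = true
[root] NOT true = false
Overall: false → refused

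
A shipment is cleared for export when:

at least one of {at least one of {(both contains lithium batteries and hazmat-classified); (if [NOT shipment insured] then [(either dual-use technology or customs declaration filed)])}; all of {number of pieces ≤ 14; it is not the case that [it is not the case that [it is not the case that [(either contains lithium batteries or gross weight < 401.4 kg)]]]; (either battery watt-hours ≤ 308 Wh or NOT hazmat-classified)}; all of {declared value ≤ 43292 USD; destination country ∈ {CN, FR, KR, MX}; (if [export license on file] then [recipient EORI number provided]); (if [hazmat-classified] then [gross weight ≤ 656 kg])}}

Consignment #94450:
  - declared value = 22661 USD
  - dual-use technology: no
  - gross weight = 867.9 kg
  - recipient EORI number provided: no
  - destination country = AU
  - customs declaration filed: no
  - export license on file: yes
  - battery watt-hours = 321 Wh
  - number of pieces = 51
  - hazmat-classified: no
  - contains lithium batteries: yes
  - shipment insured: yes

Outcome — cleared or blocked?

Cleared

Atomic conditions:
  contains lithium batteries: yes → true
  hazmat-classified: no → false
  NOT shipment insured: yes → false
  dual-use technology: no → false
  customs declaration filed: no → false
  number of pieces ≤ 14: 51 ≤ 14 is false
  gross weight < 401.4 kg: 867.9 < 401.4 is false
  battery watt-hours ≤ 308 Wh: 321 ≤ 308 is false
  NOT hazmat-classified: no → true
  declared value ≤ 43292 USD: 22661 ≤ 43292 is true
  destination country ∈ {CN, FR, KR, MX}: AU is not in the set → false
  export license on file: yes → true
  recipient EORI number provided: no → false
  gross weight ≤ 656 kg: 867.9 ≤ 656 is false
Combine:
[1.1] true AND false = false
[1.2.2] false OR false = false
[1.2] false → false (antecedent false ⇒ implication holds) = true
[1] false OR true = true
[2.2.1.1.1] true OR false = true
[2.2.1.1] NOT true = false
[2.2.1] NOT false = true
[2.2] NOT true = false
[2.3] false OR true = true
[2] false AND false AND true = false
[3.3] true → false = false
[3.4] false → false (antecedent false ⇒ implication holds) = true
[3] true AND false AND false AND true = false
[root] true OR false OR false = true
Overall: true → cleared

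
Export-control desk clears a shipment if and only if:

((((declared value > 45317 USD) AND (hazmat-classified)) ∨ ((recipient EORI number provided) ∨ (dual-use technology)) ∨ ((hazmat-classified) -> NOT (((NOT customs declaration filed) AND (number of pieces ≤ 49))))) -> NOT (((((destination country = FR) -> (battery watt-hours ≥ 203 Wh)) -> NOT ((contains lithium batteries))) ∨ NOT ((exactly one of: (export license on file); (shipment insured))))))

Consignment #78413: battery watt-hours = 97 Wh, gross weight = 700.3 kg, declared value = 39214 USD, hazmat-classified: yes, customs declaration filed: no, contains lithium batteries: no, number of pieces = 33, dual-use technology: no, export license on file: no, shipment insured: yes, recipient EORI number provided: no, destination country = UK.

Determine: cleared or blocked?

Cleared

Atomic conditions:
  declared value > 45317 USD: 39214 > 45317 is false
  hazmat-classified: yes → true
  recipient EORI number provided: no → false
  dual-use technology: no → false
  NOT customs declaration filed: no → true
  number of pieces ≤ 49: 33 ≤ 49 is true
  destination country = FR: UK == FR is false
  battery watt-hours ≥ 203 Wh: 97 ≥ 203 is false
  contains lithium batteries: no → false
  export license on file: no → false
  shipment insured: yes → true
Combine:
[1.1] false AND true = false
[1.2] false OR false = false
[1.3.2.1] true AND true = true
[1.3.2] NOT true = false
[1.3] true → false = false
[1] false OR false OR false = false
[2.1.1.1] false → false (antecedent false ⇒ implication holds) = true
[2.1.1.2] NOT false = true
[2.1.1] true → true = true
[2.1.2.1] exactly-one(false, true) = true
[2.1.2] NOT true = false
[2.1] true OR false = true
[2] NOT true = false
[root] false → false (antecedent false ⇒ implication holds) = true
Overall: true → cleared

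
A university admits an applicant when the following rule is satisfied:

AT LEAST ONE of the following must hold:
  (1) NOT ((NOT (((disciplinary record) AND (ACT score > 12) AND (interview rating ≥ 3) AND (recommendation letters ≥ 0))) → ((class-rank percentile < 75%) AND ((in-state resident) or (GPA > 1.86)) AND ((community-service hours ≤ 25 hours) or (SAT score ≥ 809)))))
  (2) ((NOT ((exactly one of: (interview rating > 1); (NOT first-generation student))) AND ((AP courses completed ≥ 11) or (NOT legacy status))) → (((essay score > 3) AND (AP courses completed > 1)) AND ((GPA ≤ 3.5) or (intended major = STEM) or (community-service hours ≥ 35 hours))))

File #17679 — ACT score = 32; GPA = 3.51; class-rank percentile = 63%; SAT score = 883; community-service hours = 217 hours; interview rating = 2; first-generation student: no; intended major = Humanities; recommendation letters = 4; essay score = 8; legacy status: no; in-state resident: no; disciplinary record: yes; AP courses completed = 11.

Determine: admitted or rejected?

Atomic conditions:
  disciplinary record: yes → true
  ACT score > 12: 32 > 12 is true
  interview rating ≥ 3: 2 ≥ 3 is false
  recommendation letters ≥ 0: 4 ≥ 0 is true
  class-rank percentile < 75%: 63 < 75 is true
  in-state resident: no → false
  GPA > 1.86: 3.51 > 1.86 is true
  community-service hours ≤ 25 hours: 217 ≤ 25 is false
  SAT score ≥ 809: 883 ≥ 809 is true
  interview rating > 1: 2 > 1 is true
  NOT first-generation student: no → true
  AP courses completed ≥ 11: 11 ≥ 11 is true
  NOT legacy status: no → true
  essay score > 3: 8 > 3 is true
  AP courses completed > 1: 11 > 1 is true
  GPA ≤ 3.5: 3.51 ≤ 3.5 is false
  intended major = STEM: Humanities == STEM is false
  community-service hours ≥ 35 hours: 217 ≥ 35 is true
Combine:
[1.1.1.1] true AND true AND false AND true = false
[1.1.1] NOT false = true
[1.1.2.2] false OR true = true
[1.1.2.3] false OR true = true
[1.1.2] true AND true AND true = true
[1.1] true → true = true
[1] NOT true = false
[2.1.1.1] exactly-one(true, true) = false
[2.1.1] NOT false = true
[2.1.2] true OR true = true
[2.1] true AND true = true
[2.2.1] true AND true = true
[2.2.2] false OR false OR true = true
[2.2] true AND true = true
[2] true → true = true
[root] false OR true = true
Overall: true → admitted

Admitted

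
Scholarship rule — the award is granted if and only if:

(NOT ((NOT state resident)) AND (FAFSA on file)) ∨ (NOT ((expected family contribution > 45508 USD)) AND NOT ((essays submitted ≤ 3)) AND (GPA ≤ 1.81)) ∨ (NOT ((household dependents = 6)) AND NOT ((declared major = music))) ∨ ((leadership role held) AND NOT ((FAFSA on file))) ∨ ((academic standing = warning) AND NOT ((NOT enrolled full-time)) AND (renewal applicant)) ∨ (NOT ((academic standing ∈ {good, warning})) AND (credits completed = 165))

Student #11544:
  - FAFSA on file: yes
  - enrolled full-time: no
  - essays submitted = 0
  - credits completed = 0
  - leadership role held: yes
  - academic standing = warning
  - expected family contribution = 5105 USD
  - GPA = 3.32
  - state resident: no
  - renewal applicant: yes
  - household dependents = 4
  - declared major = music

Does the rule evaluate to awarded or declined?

Atomic conditions:
  NOT state resident: no → true
  FAFSA on file: yes → true
  expected family contribution > 45508 USD: 5105 > 45508 is false
  essays submitted ≤ 3: 0 ≤ 3 is true
  GPA ≤ 1.81: 3.32 ≤ 1.81 is false
  household dependents = 6: 4 == 6 is false
  declared major = music: music == music is true
  leadership role held: yes → true
  academic standing = warning: warning == warning is true
  NOT enrolled full-time: no → true
  renewal applicant: yes → true
  academic standing ∈ {good, warning}: warning is in the set → true
  credits completed = 165: 0 == 165 is false
Combine:
[1.1] NOT true = false
[1] false AND true = false
[2.1] NOT false = true
[2.2] NOT true = false
[2] true AND false AND false = false
[3.1] NOT false = true
[3.2] NOT true = false
[3] true AND false = false
[4.2] NOT true = false
[4] true AND false = false
[5.2] NOT true = false
[5] true AND false AND true = false
[6.1] NOT true = false
[6] false AND false = false
[root] false OR false OR false OR false OR false OR false = false
Overall: false → declined

Declined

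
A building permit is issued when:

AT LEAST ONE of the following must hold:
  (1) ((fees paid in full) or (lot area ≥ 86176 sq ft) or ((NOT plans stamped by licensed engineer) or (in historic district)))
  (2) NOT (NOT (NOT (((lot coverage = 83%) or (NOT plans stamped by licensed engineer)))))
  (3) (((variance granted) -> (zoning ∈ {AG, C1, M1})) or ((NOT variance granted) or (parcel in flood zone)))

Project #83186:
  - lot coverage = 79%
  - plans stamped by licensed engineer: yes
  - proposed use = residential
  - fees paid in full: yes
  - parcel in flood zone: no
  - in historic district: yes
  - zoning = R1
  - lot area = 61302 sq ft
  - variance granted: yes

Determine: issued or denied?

Atomic conditions:
  fees paid in full: yes → true
  lot area ≥ 86176 sq ft: 61302 ≥ 86176 is false
  NOT plans stamped by licensed engineer: yes → false
  in historic district: yes → true
  lot coverage = 83%: 79 == 83 is false
  variance granted: yes → true
  zoning ∈ {AG, C1, M1}: R1 is not in the set → false
  NOT variance granted: yes → false
  parcel in flood zone: no → false
Combine:
[1.3] false OR true = true
[1] true OR false OR true = true
[2.1.1.1] false OR false = false
[2.1.1] NOT false = true
[2.1] NOT true = false
[2] NOT false = true
[3.1] true → false = false
[3.2] false OR false = false
[3] false OR false = false
[root] true OR true OR false = true
Overall: true → issued

Issued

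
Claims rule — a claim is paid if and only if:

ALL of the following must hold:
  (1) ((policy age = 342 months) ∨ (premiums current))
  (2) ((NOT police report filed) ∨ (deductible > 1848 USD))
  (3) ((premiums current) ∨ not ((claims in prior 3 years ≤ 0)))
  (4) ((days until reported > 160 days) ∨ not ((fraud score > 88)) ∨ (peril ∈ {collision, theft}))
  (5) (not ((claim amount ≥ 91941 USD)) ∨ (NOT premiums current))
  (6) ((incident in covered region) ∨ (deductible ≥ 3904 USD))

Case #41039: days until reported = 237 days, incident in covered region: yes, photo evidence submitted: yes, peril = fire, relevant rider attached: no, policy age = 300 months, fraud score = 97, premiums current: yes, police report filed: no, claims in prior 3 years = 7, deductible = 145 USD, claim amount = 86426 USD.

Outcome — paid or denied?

Paid

Atomic conditions:
  policy age = 342 months: 300 == 342 is false
  premiums current: yes → true
  NOT police report filed: no → true
  deductible > 1848 USD: 145 > 1848 is false
  claims in prior 3 years ≤ 0: 7 ≤ 0 is false
  days until reported > 160 days: 237 > 160 is true
  fraud score > 88: 97 > 88 is true
  peril ∈ {collision, theft}: fire is not in the set → false
  claim amount ≥ 91941 USD: 86426 ≥ 91941 is false
  NOT premiums current: yes → false
  incident in covered region: yes → true
  deductible ≥ 3904 USD: 145 ≥ 3904 is false
Combine:
[1] false OR true = true
[2] true OR false = true
[3.2] NOT false = true
[3] true OR true = true
[4.2] NOT true = false
[4] true OR false OR false = true
[5.1] NOT false = true
[5] true OR false = true
[6] true OR false = true
[root] true AND true AND true AND true AND true AND true = true
Overall: true → paid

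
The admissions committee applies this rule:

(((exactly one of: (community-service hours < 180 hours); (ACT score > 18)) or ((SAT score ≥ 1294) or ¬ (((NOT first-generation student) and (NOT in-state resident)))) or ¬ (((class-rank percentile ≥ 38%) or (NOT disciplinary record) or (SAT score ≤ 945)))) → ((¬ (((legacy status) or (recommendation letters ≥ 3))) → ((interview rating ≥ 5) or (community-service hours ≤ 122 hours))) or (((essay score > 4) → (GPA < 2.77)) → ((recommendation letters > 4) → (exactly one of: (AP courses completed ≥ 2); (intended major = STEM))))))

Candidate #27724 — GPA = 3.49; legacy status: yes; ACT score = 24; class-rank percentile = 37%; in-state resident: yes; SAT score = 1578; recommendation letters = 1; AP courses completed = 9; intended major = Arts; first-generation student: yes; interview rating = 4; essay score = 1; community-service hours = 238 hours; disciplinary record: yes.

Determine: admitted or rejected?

Atomic conditions:
  community-service hours < 180 hours: 238 < 180 is false
  ACT score > 18: 24 > 18 is true
  SAT score ≥ 1294: 1578 ≥ 1294 is true
  NOT first-generation student: yes → false
  NOT in-state resident: yes → false
  class-rank percentile ≥ 38%: 37 ≥ 38 is false
  NOT disciplinary record: yes → false
  SAT score ≤ 945: 1578 ≤ 945 is false
  legacy status: yes → true
  recommendation letters ≥ 3: 1 ≥ 3 is false
  interview rating ≥ 5: 4 ≥ 5 is false
  community-service hours ≤ 122 hours: 238 ≤ 122 is false
  essay score > 4: 1 > 4 is false
  GPA < 2.77: 3.49 < 2.77 is false
  recommendation letters > 4: 1 > 4 is false
  AP courses completed ≥ 2: 9 ≥ 2 is true
  intended major = STEM: Arts == STEM is false
Combine:
[1.1] exactly-one(false, true) = true
[1.2.2.1] false AND false = false
[1.2.2] NOT false = true
[1.2] true OR true = true
[1.3.1] false OR false OR false = false
[1.3] NOT false = true
[1] true OR true OR true = true
[2.1.1.1] true OR false = true
[2.1.1] NOT true = false
[2.1.2] false OR false = false
[2.1] false → false (antecedent false ⇒ implication holds) = true
[2.2.1] false → false (antecedent false ⇒ implication holds) = true
[2.2.2.2] exactly-one(true, false) = true
[2.2.2] false → true (antecedent false ⇒ implication holds) = true
[2.2] true → true = true
[2] true OR true = true
[root] true → true = true
Overall: true → admitted

Admitted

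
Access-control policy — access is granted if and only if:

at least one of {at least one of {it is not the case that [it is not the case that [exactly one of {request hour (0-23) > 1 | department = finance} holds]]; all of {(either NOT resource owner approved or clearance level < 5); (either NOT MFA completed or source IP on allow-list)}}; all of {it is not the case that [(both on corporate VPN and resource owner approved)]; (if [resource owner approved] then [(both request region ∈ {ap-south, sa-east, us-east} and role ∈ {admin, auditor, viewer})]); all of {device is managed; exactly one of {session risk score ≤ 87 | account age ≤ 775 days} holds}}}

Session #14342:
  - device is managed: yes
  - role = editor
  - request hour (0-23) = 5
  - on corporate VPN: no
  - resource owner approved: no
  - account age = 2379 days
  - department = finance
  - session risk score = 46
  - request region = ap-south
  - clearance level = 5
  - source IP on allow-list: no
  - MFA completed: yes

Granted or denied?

Granted

Atomic conditions:
  request hour (0-23) > 1: 5 > 1 is true
  department = finance: finance == finance is true
  NOT resource owner approved: no → true
  clearance level < 5: 5 < 5 is false
  NOT MFA completed: yes → false
  source IP on allow-list: no → false
  on corporate VPN: no → false
  resource owner approved: no → false
  request region ∈ {ap-south, sa-east, us-east}: ap-south is in the set → true
  role ∈ {admin, auditor, viewer}: editor is not in the set → false
  device is managed: yes → true
  session risk score ≤ 87: 46 ≤ 87 is true
  account age ≤ 775 days: 2379 ≤ 775 is false
Combine:
[1.1.1.1] exactly-one(true, true) = false
[1.1.1] NOT false = true
[1.1] NOT true = false
[1.2.1] true OR false = true
[1.2.2] false OR false = false
[1.2] true AND false = false
[1] false OR false = false
[2.1.1] false AND false = false
[2.1] NOT false = true
[2.2.2] true AND false = false
[2.2] false → false (antecedent false ⇒ implication holds) = true
[2.3.2] exactly-one(true, false) = true
[2.3] true AND true = true
[2] true AND true AND true = true
[root] false OR true = true
Overall: true → granted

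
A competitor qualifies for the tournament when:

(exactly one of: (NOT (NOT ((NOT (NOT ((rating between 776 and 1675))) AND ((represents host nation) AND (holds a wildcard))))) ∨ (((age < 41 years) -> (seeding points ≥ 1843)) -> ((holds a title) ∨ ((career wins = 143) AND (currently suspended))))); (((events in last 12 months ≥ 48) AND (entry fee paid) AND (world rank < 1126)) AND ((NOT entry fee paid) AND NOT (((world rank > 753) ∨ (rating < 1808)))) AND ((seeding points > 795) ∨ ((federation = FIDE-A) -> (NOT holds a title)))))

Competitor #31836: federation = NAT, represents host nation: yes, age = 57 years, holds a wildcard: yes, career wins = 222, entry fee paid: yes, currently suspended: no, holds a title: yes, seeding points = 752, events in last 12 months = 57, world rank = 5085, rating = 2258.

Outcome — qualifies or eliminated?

Atomic conditions:
  rating between 776 and 1675: 2258 in [776, 1675] is false
  represents host nation: yes → true
  holds a wildcard: yes → true
  age < 41 years: 57 < 41 is false
  seeding points ≥ 1843: 752 ≥ 1843 is false
  holds a title: yes → true
  career wins = 143: 222 == 143 is false
  currently suspended: no → false
  events in last 12 months ≥ 48: 57 ≥ 48 is true
  entry fee paid: yes → true
  world rank < 1126: 5085 < 1126 is false
  NOT entry fee paid: yes → false
  world rank > 753: 5085 > 753 is true
  rating < 1808: 2258 < 1808 is false
  seeding points > 795: 752 > 795 is false
  federation = FIDE-A: NAT == FIDE-A is false
  NOT holds a title: yes → false
Combine:
[1.1.1.1.1.1] NOT false = true
[1.1.1.1.1] NOT true = false
[1.1.1.1.2] true AND true = true
[1.1.1.1] false AND true = false
[1.1.1] NOT false = true
[1.1] NOT true = false
[1.2.1] false → false (antecedent false ⇒ implication holds) = true
[1.2.2.2] false AND false = false
[1.2.2] true OR false = true
[1.2] true → true = true
[1] false OR true = true
[2.1] true AND true AND false = false
[2.2.2.1] true OR false = true
[2.2.2] NOT true = false
[2.2] false AND false = false
[2.3.2] false → false (antecedent false ⇒ implication holds) = true
[2.3] false OR true = true
[2] false AND false AND true = false
[root] exactly-one(true, false) = true
Overall: true → qualifies

Qualifies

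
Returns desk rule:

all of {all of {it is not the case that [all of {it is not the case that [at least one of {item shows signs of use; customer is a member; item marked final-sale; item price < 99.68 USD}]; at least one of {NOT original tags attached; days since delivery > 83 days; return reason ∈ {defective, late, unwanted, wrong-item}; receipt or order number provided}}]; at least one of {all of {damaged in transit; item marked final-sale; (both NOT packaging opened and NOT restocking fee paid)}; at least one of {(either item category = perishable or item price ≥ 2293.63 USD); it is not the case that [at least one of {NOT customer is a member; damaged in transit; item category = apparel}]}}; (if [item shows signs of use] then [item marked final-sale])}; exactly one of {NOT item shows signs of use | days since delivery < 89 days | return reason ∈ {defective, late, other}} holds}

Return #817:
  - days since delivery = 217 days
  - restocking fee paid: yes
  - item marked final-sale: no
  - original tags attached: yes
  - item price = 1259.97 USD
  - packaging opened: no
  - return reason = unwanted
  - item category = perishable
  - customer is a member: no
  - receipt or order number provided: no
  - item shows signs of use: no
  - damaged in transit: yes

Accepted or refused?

Refused

Atomic conditions:
  item shows signs of use: no → false
  customer is a member: no → false
  item marked final-sale: no → false
  item price < 99.68 USD: 1259.97 < 99.68 is false
  NOT original tags attached: yes → false
  days since delivery > 83 days: 217 > 83 is true
  return reason ∈ {defective, late, unwanted, wrong-item}: unwanted is in the set → true
  receipt or order number provided: no → false
  damaged in transit: yes → true
  NOT packaging opened: no → true
  NOT restocking fee paid: yes → false
  item category = perishable: perishable == perishable is true
  item price ≥ 2293.63 USD: 1259.97 ≥ 2293.63 is false
  NOT customer is a member: no → true
  item category = apparel: perishable == apparel is false
  NOT item shows signs of use: no → true
  days since delivery < 89 days: 217 < 89 is false
  return reason ∈ {defective, late, other}: unwanted is not in the set → false
Combine:
[1.1.1.1.1] false OR false OR false OR false = false
[1.1.1.1] NOT false = true
[1.1.1.2] false OR true OR true OR false = true
[1.1.1] true AND true = true
[1.1] NOT true = false
[1.2.1.3] true AND false = false
[1.2.1] true AND false AND false = false
[1.2.2.1] true OR false = true
[1.2.2.2.1] true OR true OR false = true
[1.2.2.2] NOT true = false
[1.2.2] true OR false = true
[1.2] false OR true = true
[1.3] false → false (antecedent false ⇒ implication holds) = true
[1] false AND true AND true = false
[2] exactly-one(true, false, false) = true
[root] false AND true = false
Overall: false → refused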